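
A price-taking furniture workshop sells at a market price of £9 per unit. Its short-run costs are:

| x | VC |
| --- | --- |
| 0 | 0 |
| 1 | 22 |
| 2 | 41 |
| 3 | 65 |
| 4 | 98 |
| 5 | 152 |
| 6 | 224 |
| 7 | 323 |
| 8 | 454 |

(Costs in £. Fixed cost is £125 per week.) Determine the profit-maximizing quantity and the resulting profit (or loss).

Tabulate TR − TC: x=0: -125; x=1: -138; x=2: -148; x=3: -163; x=4: -187; x=5: -232; x=6: -295; x=7: -385; x=8: -507.
Profit is highest at x = 0. Equivalently, the lowest AVC in the table is 41/2 ≈ £20.50 at x = 2, and P = £9 falls below it — price never covers variable cost, so the firm shuts down and loses only its fixed cost.

x = 0 (shut down); profit = -£125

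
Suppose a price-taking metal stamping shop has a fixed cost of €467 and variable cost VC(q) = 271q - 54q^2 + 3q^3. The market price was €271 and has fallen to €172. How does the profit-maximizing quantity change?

Output falls from 12 to 11

MC = 271 - 108q + 9q^2; the shutdown threshold is min AVC = €28 (at q = 9).
At P = €271 ≥ min AVC, set P = MC on the rising branch: q = 12.
At P = €172 ≥ min AVC, set P = MC: q = 11. The firm stays open but cuts output.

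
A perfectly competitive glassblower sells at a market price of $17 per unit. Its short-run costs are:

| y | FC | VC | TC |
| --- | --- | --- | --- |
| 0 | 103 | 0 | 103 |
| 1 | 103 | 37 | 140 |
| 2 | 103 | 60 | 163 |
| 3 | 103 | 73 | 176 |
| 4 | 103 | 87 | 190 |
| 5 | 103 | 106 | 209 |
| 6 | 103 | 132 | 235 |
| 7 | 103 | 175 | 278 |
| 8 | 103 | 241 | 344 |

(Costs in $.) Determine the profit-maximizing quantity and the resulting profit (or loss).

Tabulate TR − TC: y=0: -103; y=1: -123; y=2: -129; y=3: -125; y=4: -122; y=5: -124; y=6: -133; y=7: -159; y=8: -208.
Profit is highest at y = 0. Equivalently, the lowest AVC in the table is 106/5 ≈ $21.20 at y = 5, and P = $17 falls below it — price never covers variable cost, so the firm shuts down and loses only its fixed cost.

y = 0 (shut down); profit = -$103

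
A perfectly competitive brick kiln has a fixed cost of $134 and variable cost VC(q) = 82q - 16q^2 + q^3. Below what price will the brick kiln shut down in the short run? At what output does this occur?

The firm shuts down when price falls below the minimum of average variable cost. AVC = VC/q = 82 - 16q + q^2.
dAVC/dq = -16 + 2q = 0 gives q = 8. min AVC = 82 - 16·8 + 8^2 = 18.
For P < $18 the firm produces nothing.

$18 per unit, at q = 8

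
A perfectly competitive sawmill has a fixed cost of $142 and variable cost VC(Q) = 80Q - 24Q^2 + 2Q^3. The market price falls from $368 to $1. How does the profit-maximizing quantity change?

Output falls from 12 to 0 (the firm shuts down)

AVC = 80 - 24Q + 2Q^2, minimized at Q = 6 where min AVC = $8. MC = 80 - 48Q + 6Q^2.
With P = $368 above the shutdown price, P = MC gives Q = 12.
At P = $1 < min AVC = $8, price no longer covers variable cost at any output, so the firm shuts down: Q = 0.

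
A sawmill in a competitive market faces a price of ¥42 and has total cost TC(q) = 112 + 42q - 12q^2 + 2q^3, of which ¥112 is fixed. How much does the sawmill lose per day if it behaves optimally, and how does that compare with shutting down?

AVC = 42 - 12q + 2q^2 has its minimum ¥24 at q = 3; price ¥42 clears that bar, so the firm operates.
MC = 42 - 24q + 6q^2. Setting P = MC and taking the root on the rising branch gives q* = 4.
TR = 42·4 = 168. TC = 112 + 104 = 216. Profit = 168 − 216 = -¥48.
By producing, the firm covers all variable cost plus ¥64 of fixed cost; shutting down would lose the full ¥112.

Profit = -¥48 at q = 4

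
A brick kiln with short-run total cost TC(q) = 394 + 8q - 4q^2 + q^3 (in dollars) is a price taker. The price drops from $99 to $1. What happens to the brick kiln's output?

AVC = 8 - 4q + q^2, minimized at q = 2 where min AVC = $4. MC = 8 - 8q + 3q^2.
With P = $99 above the shutdown price, P = MC gives q = 7.
At P = $1 < min AVC = $4, price no longer covers variable cost at any output, so the firm shuts down: q = 0.

Output falls from 7 to 0 (the firm shuts down)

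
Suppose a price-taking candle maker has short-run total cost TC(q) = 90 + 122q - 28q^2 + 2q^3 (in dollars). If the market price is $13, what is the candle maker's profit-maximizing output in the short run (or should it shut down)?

Strip out fixed cost: VC = 122q - 28q^2 + 2q^3. Then AVC = 122 - 28q + 2q^2 and MC = 122 - 56q + 6q^2.
The AVC parabola has its vertex at q = 28/4 = 7, where AVC = 122 - 28·7 + 2·7^2 = $24.
Since P = $13 < min AVC = $24, price fails to cover variable cost at any output.
Best response: produce nothing and absorb the $90 fixed cost.

Shut down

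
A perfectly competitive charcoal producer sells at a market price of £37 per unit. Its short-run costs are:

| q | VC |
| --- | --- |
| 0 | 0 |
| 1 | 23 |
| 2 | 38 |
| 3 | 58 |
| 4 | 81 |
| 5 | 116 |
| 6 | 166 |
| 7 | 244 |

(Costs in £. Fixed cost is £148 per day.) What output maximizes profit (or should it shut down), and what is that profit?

q = 5; profit = -£79

Profit at each row (π = 37q − TC): q=0: -148; q=1: -134; q=2: -112; q=3: -95; q=4: -81; q=5: -79; q=6: -92; q=7: -133.
Profit is maximized at q = 5. AVC there is 116/5 = £23.20 ≤ P, so producing beats shutting down (which would give -£148).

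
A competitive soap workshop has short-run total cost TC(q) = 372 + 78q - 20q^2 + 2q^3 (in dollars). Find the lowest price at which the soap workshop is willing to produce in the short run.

The firm shuts down when price falls below the minimum of average variable cost. AVC = VC/q = 78 - 20q + 2q^2.
dAVC/dq = -20 + 4q = 0 gives q = 5. min AVC = 78 - 20·5 + 2·5^2 = 28.
For P < $28 the firm produces nothing.

$28 per unit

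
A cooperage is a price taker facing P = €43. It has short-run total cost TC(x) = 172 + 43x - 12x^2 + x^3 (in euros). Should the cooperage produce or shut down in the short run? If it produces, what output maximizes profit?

Produce at x = 8

Strip out fixed cost: VC = 43x - 12x^2 + x^3. Then AVC = 43 - 12x + x^2 and MC = 43 - 24x + 3x^2.
The AVC parabola has its vertex at x = 12/2 = 6, where AVC = 43 - 12·6 + 6^2 = €7.
P = €43 exceeds min AVC = €7, so the firm stays open.
Set P = MC: 43 = 43 - 24x + 3x^2 → -24x + 3x^2 = 0. The roots are x = 0 and x = 8; the profit-maximizing output is on the rising part of MC, so x* = 8.
Check: AVC at x = 8 is €11 ≤ P, so revenue covers variable cost.
Profit = P·x − TC = 43·8 − 260 = €84.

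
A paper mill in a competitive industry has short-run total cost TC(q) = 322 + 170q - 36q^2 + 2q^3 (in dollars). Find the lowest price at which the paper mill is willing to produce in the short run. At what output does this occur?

The firm shuts down when price falls below the minimum of average variable cost. AVC = VC/q = 170 - 36q + 2q^2.
dAVC/dq = -36 + 4q = 0 gives q = 9. min AVC = 170 - 36·9 + 2·9^2 = 8.
For P < $8 the firm produces nothing.

$8 per unit, at q = 9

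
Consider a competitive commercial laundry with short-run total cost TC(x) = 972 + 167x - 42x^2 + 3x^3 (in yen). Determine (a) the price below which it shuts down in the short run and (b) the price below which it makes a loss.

AVC = 167 - 42x + 3x^2; minimized at x = 7, giving min AVC = ¥20. That is the shutdown price.
ATC = 972/x + 167 - 42x + 3x^2. Setting dATC/dx = −972/x^2 − 42 + 6x = 0 gives x = 9 (since 6·9^3 − 42·9^2 = 972).
min ATC = 972/9 + 167 − 42·9 + 3·9^2 = ¥140. That is the break-even price.
For ¥20 ≤ P < ¥140 the firm produces at a loss; below ¥20 it shuts down.

Shutdown price = ¥20; break-even price = ¥140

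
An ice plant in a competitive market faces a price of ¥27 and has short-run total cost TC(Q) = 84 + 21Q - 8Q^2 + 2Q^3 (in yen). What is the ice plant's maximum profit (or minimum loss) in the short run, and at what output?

Profit = -¥48 at Q = 3

AVC = 21 - 8Q + 2Q^2 has its minimum ¥13 at Q = 2; price ¥27 clears that bar, so the firm operates.
With MC = 21 - 16Q + 6Q^2, P = MC on the upward-sloping part at Q* = 3.
TR = 27·3 = 81. TC = 84 + 45 = 129. Profit = 81 − 129 = -¥48.
By producing, the firm covers all variable cost plus ¥36 of fixed cost; shutting down would lose the full ¥84.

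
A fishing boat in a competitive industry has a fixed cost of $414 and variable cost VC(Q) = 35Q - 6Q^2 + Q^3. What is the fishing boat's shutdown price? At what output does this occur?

$26 per unit, at Q = 3

Short-run supply begins at min AVC. From VC = 35Q - 6Q^2 + Q^3, AVC = 35 - 6Q + Q^2.
At the minimum of AVC, MC = AVC. MC = 35 - 12Q + 3Q^2; setting MC = AVC gives 2Q^2 - 6Q = 0, so Q = 3. min AVC = 26.
For P < $26 the firm produces nothing.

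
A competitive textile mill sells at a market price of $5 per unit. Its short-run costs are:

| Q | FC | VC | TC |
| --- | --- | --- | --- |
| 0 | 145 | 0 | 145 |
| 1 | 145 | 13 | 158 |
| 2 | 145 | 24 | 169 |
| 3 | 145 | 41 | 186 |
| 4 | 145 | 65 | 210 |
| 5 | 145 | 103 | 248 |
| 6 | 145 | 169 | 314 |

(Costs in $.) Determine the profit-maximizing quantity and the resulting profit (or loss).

Q = 0 (shut down); profit = -$145

Tabulate TR − TC: Q=0: -145; Q=1: -153; Q=2: -159; Q=3: -171; Q=4: -190; Q=5: -223; Q=6: -284.
Profit is highest at Q = 0. Equivalently, the lowest AVC in the table is 24/2 ≈ $12 at Q = 2, and P = $5 falls below it — price never covers variable cost, so the firm shuts down and loses only its fixed cost.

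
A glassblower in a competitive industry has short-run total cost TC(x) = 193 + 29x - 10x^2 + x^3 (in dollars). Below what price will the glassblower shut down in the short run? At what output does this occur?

The firm shuts down when price falls below the minimum of average variable cost. AVC = VC/x = 29 - 10x + x^2.
At the minimum of AVC, MC = AVC. MC = 29 - 20x + 3x^2; setting MC = AVC gives 2x^2 - 10x = 0, so x = 5. min AVC = 4.
For P < $4 the firm produces nothing.

$4 per unit, at x = 5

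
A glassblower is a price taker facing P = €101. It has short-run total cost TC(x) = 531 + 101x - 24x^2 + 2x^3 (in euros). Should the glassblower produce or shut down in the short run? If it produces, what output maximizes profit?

Variable cost is VC = 101x - 24x^2 + 2x^3, so AVC = VC/x = 101 - 24x + 2x^2 and MC = dTC/dx = 101 - 48x + 6x^2.
AVC is minimized where dAVC/dx = -24 + 4x = 0, at x = 6; min AVC = 101 - 24·6 + 2·6^2 = €29.
Because €101 ≥ €29, revenue can cover variable cost; the firm operates.
Solving P = MC: -48x + 6x^2 = 0 ⇒ x = 0 or 8. On the upward-sloping branch, x* = 8.
Check: AVC at x = 8 is €37 ≤ P, so revenue covers variable cost.
Profit = P·x − TC = 101·8 − 827 = -€19, a loss, but smaller than the €531 fixed cost the firm would lose by shutting down.

Produce at x = 8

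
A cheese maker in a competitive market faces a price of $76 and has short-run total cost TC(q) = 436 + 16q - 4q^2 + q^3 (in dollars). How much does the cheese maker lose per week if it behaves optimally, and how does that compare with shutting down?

AVC = 16 - 4q + q^2; min AVC = $12 at q = 2. Since P = $76 ≥ min AVC, the firm produces.
With MC = 16 - 8q + 3q^2, P = MC on the upward-sloping part at q* = 6.
TR = 76·6 = 456. TC = 436 + 168 = 604. Profit = 456 − 604 = -$148.
Shutting down would mean losing the fixed cost of $436, so operating at a loss of $148 is better by $288.

Profit = -$148 at q = 6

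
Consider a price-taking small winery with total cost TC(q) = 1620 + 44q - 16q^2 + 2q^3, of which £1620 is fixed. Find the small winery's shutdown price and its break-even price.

Shutdown price = £12; break-even price = £242

AVC = 44 - 16q + 2q^2; minimized at q = 4, giving min AVC = £12. That is the shutdown price.
ATC = 1620/q + 44 - 16q + 2q^2. Setting dATC/dq = −1620/q^2 − 16 + 4q = 0 gives q = 9 (since 4·9^3 − 16·9^2 = 1620).
min ATC = 1620/9 + 44 − 16·9 + 2·9^2 = £242. That is the break-even price.
For £12 ≤ P < £242 the firm produces at a loss; below £12 it shuts down.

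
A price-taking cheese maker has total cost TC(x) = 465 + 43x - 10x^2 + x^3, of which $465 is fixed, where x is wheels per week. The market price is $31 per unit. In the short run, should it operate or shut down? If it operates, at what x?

Produce at x = 6

Strip out fixed cost: VC = 43x - 10x^2 + x^3. Then AVC = 43 - 10x + x^2 and MC = 43 - 20x + 3x^2.
AVC is minimized where dAVC/dx = -10 + 2x = 0, at x = 5; min AVC = 43 - 10·5 + 5^2 = $18.
P = $31 exceeds min AVC = $18, so the firm stays open.
Solving P = MC: 12 - 20x + 3x^2 = 0 ⇒ x = 2/3 or 6. On the upward-sloping branch, x* = 6.
Check: AVC at x = 6 is $19 ≤ P, so revenue covers variable cost.
Profit = P·x − TC = 31·6 − 579 = -$393, a loss, but smaller than the $465 fixed cost the firm would lose by shutting down.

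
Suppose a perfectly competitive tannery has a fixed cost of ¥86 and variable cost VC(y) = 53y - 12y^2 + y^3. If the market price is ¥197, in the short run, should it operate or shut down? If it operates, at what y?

From TC, MC = TC'(y) = 53 - 24y + 3y^2 and AVC = VC/y = 53 - 12y + y^2.
AVC is minimized where dAVC/dy = -12 + 2y = 0, at y = 6; min AVC = 53 - 12·6 + 6^2 = ¥17.
Since P = ¥197 ≥ min AVC = ¥17, price covers variable cost and the firm should produce.
Solving P = MC: -144 - 24y + 3y^2 = 0 ⇒ y = -4 or 12. On the upward-sloping branch, y* = 12.
Check: AVC at y = 12 is ¥53 ≤ P, so revenue covers variable cost.
Profit = P·y − TC = 197·12 − 722 = ¥1642.

Produce at y = 12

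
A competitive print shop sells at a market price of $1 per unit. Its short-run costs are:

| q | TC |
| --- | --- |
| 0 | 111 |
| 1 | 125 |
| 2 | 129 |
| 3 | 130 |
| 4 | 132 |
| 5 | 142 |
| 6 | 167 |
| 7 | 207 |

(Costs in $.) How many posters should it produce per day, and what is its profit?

q = 0 (shut down); profit = -$111

Profit at each row (π = 1q − TC): q=0: -111; q=1: -124; q=2: -127; q=3: -127; q=4: -128; q=5: -137; q=6: -161; q=7: -200.
Profit is highest at q = 0. Equivalently, the lowest AVC in the table is 21/4 ≈ $5.25 at q = 4, and P = $1 falls below it — price never covers variable cost, so the firm shuts down and loses only its fixed cost.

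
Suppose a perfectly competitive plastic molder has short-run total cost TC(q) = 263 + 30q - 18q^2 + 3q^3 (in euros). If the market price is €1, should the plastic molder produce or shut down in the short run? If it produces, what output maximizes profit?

Shut down

Strip out fixed cost: VC = 30q - 18q^2 + 3q^3. Then AVC = 30 - 18q + 3q^2 and MC = 30 - 36q + 9q^2.
AVC is minimized where dAVC/dq = -18 + 6q = 0, at q = 3; min AVC = 30 - 18·3 + 3·3^2 = €3.
P = €1 lies below min AVC = €3; no output level covers variable cost.
Best response: produce nothing and absorb the €263 fixed cost.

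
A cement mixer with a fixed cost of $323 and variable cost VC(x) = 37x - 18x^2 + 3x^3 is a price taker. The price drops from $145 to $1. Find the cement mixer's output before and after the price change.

AVC = 37 - 18x + 3x^2, minimized at x = 3 where min AVC = $10. MC = 37 - 36x + 9x^2.
At P = $145 ≥ min AVC, set P = MC on the rising branch: x = 6.
At P = $1 < min AVC = $10, price no longer covers variable cost at any output, so the firm shuts down: x = 0.

Output falls from 6 to 0 (the firm shuts down)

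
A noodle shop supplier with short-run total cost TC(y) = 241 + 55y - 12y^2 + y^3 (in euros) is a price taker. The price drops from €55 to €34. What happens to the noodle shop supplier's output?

AVC = 55 - 12y + y^2, minimized at y = 6 where min AVC = €19. MC = 55 - 24y + 3y^2.
At P = €55 ≥ min AVC, set P = MC on the rising branch: y = 8.
At P = €34 ≥ min AVC, set P = MC: y = 7. The firm stays open but cuts output.

Output falls from 8 to 7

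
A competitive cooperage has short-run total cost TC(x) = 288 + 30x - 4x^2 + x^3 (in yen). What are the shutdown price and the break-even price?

Shutdown price = ¥26; break-even price = ¥90

Shutdown price = min AVC. AVC = 30 - 4x + x^2, with vertex at x = 2 and minimum ¥26.
ATC = 288/x + 30 - 4x + x^2. Setting dATC/dx = −288/x^2 − 4 + 2x = 0 gives x = 6 (since 2·6^3 − 4·6^2 = 288).
min ATC = 288/6 + 30 − 4·6 + 6^2 = ¥90. That is the break-even price.
For ¥26 ≤ P < ¥90 the firm produces at a loss; below ¥26 it shuts down.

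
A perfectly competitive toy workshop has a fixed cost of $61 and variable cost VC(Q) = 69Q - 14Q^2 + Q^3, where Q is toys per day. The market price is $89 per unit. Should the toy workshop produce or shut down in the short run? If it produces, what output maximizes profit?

From TC, MC = TC'(Q) = 69 - 28Q + 3Q^2 and AVC = VC/Q = 69 - 14Q + Q^2.
AVC is minimized where dAVC/dQ = -14 + 2Q = 0, at Q = 7; min AVC = 69 - 14·7 + 7^2 = $20.
Because $89 ≥ $20, revenue can cover variable cost; the firm operates.
Solving P = MC: -20 - 28Q + 3Q^2 = 0 ⇒ Q = -2/3 or 10. On the upward-sloping branch, Q* = 10.
Check: AVC at Q = 10 is $29 ≤ P, so revenue covers variable cost.
Profit = P·Q − TC = 89·10 − 351 = $539.

Produce at Q = 10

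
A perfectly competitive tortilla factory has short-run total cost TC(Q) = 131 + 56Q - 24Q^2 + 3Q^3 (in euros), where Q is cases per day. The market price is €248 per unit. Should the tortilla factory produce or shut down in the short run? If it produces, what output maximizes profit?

Strip out fixed cost: VC = 56Q - 24Q^2 + 3Q^3. Then AVC = 56 - 24Q + 3Q^2 and MC = 56 - 48Q + 9Q^2.
The AVC parabola has its vertex at Q = 24/6 = 4, where AVC = 56 - 24·4 + 3·4^2 = €8.
Because €248 ≥ €8, revenue can cover variable cost; the firm operates.
P = MC gives -192 - 48Q + 9Q^2 = 0, with roots -8/3 and 8. Take the larger (rising MC): Q* = 8.
Check: AVC at Q = 8 is €56 ≤ P, so revenue covers variable cost.
Profit = P·Q − TC = 248·8 − 579 = €1405.

Produce at Q = 8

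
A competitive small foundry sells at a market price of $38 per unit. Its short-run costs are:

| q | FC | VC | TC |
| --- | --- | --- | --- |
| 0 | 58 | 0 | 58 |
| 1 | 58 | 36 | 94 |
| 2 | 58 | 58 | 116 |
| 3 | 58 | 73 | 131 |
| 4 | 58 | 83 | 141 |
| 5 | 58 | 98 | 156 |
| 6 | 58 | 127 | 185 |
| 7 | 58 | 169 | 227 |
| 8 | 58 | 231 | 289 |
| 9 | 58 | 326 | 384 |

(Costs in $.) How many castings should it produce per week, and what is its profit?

Profit at each row (π = 38q − TC): q=0: -58; q=1: -56; q=2: -40; q=3: -17; q=4: 11; q=5: 34; q=6: 43; q=7: 39; q=8: 15; q=9: -42.
Profit is maximized at q = 6. AVC there is 127/6 = $21.17 ≤ P, so producing beats shutting down (which would give -$58).

q = 6; profit = $43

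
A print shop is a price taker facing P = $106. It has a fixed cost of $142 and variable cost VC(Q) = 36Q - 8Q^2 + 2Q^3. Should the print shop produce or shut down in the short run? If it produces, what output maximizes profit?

Produce at Q = 5

Strip out fixed cost: VC = 36Q - 8Q^2 + 2Q^3. Then AVC = 36 - 8Q + 2Q^2 and MC = 36 - 16Q + 6Q^2.
AVC hits its minimum where MC = AVC, at Q = 2, giving min AVC = 36 - 8·2 + 2·2^2 = $28.
P = $106 exceeds min AVC = $28, so the firm stays open.
Set P = MC: 106 = 36 - 16Q + 6Q^2 → -70 - 16Q + 6Q^2 = 0. The roots are Q = -7/3 and Q = 5; the profit-maximizing output is on the rising part of MC, so Q* = 5.
Check: AVC at Q = 5 is $46 ≤ P, so revenue covers variable cost.
Profit = P·Q − TC = 106·5 − 372 = $158.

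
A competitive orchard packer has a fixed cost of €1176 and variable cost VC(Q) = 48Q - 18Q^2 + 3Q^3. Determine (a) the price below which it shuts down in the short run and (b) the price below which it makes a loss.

Shutdown price = min AVC. AVC = 48 - 18Q + 3Q^2, with vertex at Q = 3 and minimum €21.
ATC = 1176/Q + 48 - 18Q + 3Q^2. Setting dATC/dQ = −1176/Q^2 − 18 + 6Q = 0 gives Q = 7 (since 6·7^3 − 18·7^2 = 1176).
min ATC = 1176/7 + 48 − 18·7 + 3·7^2 = €237. That is the break-even price.
Between these two prices the firm operates at a loss; above €237 it earns a profit.

Shutdown price = €21; break-even price = €237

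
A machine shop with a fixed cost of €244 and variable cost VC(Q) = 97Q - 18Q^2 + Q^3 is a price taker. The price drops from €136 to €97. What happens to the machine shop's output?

Output falls from 13 to 12

AVC = 97 - 18Q + Q^2, minimized at Q = 9 where min AVC = €16. MC = 97 - 36Q + 3Q^2.
With P = €136 above the shutdown price, P = MC gives Q = 13.
At P = €97 ≥ min AVC, set P = MC: Q = 12. The firm stays open but cuts output.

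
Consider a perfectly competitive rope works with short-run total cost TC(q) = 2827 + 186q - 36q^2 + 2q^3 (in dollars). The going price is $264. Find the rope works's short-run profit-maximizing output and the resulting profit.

Profit = -$123 at q = 13

AVC = 186 - 36q + 2q^2; min AVC = $24 at q = 9. Since P = $264 ≥ min AVC, the firm produces.
With MC = 186 - 72q + 6q^2, P = MC on the upward-sloping part at q* = 13.
TR = 264·13 = 3432. TC = 2827 + 728 = 3555. Profit = 3432 − 3555 = -$123.
Shutting down would mean losing the fixed cost of $2827, so operating at a loss of $123 is better by $2704.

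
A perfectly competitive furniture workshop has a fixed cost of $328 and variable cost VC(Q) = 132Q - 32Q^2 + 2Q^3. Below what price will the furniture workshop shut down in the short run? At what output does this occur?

$4 per unit, at Q = 8

The shutdown price is the minimum of AVC. VC = 132Q - 32Q^2 + 2Q^3, so AVC = 132 - 32Q + 2Q^2.
dAVC/dQ = -32 + 4Q = 0 gives Q = 8. min AVC = 132 - 32·8 + 2·8^2 = 4.
For P < $4 the firm produces nothing.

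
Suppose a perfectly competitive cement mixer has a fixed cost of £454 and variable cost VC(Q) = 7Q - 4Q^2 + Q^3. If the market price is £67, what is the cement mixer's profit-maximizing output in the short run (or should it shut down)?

Produce at Q = 6

Variable cost is VC = 7Q - 4Q^2 + Q^3, so AVC = VC/Q = 7 - 4Q + Q^2 and MC = dTC/dQ = 7 - 8Q + 3Q^2.
AVC hits its minimum where MC = AVC, at Q = 2, giving min AVC = 7 - 4·2 + 2^2 = £3.
Since P = £67 ≥ min AVC = £3, price covers variable cost and the firm should produce.
P = MC gives -60 - 8Q + 3Q^2 = 0, with roots -10/3 and 6. Take the larger (rising MC): Q* = 6.
Check: AVC at Q = 6 is £19 ≤ P, so revenue covers variable cost.
Profit = P·Q − TC = 67·6 − 568 = -£166, a loss, but smaller than the £454 fixed cost the firm would lose by shutting down.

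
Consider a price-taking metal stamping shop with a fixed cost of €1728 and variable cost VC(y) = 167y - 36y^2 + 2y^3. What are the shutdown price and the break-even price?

AVC = 167 - 36y + 2y^2; minimized at y = 9, giving min AVC = €5. That is the shutdown price.
ATC = 1728/y + 167 - 36y + 2y^2. Setting dATC/dy = −1728/y^2 − 36 + 4y = 0 gives y = 12 (since 4·12^3 − 36·12^2 = 1728).
min ATC = 1728/12 + 167 − 36·12 + 2·12^2 = €167. That is the break-even price.
Between these two prices the firm operates at a loss; above €167 it earns a profit.

Shutdown price = €5; break-even price = €167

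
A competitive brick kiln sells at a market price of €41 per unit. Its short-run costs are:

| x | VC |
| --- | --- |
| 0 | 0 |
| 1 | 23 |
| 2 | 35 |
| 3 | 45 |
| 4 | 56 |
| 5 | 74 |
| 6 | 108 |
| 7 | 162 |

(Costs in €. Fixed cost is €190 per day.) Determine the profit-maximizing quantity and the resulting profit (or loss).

x = 6; profit = -€52

Compute π = P·x − TC at each output: x=0: -190; x=1: -172; x=2: -143; x=3: -112; x=4: -82; x=5: -59; x=6: -52; x=7: -65.
Profit is maximized at x = 6. AVC there is 108/6 = €18 ≤ P, so producing beats shutting down (which would give -€190).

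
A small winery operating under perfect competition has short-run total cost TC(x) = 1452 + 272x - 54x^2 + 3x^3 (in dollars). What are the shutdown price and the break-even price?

AVC = 272 - 54x + 3x^2; minimized at x = 9, giving min AVC = $29. That is the shutdown price.
ATC = 1452/x + 272 - 54x + 3x^2. Setting dATC/dx = −1452/x^2 − 54 + 6x = 0 gives x = 11 (since 6·11^3 − 54·11^2 = 1452).
min ATC = 1452/11 + 272 − 54·11 + 3·11^2 = $173. That is the break-even price.
Between these two prices the firm operates at a loss; above $173 it earns a profit.

Shutdown price = $29; break-even price = $173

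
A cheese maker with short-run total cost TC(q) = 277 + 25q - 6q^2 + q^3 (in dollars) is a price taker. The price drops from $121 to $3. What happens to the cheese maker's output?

MC = 25 - 12q + 3q^2; the shutdown threshold is min AVC = $16 (at q = 3).
At P = $121 ≥ min AVC, set P = MC on the rising branch: q = 8.
At P = $3 < min AVC = $16, price no longer covers variable cost at any output, so the firm shuts down: q = 0.

Output falls from 8 to 0 (the firm shuts down)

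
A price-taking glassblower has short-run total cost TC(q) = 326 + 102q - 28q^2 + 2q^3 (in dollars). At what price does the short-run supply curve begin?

The firm shuts down when price falls below the minimum of average variable cost. AVC = VC/q = 102 - 28q + 2q^2.
At the minimum of AVC, MC = AVC. MC = 102 - 56q + 6q^2; setting MC = AVC gives 4q^2 - 28q = 0, so q = 7. min AVC = 4.
The firm shuts down for any P below $4.

$4 per unit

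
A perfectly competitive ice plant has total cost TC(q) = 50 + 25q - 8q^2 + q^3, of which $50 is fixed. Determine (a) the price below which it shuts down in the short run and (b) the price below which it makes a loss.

Shutdown price = min AVC. AVC = 25 - 8q + q^2, with vertex at q = 4 and minimum $9.
ATC = 50/q + 25 - 8q + q^2. Setting dATC/dq = −50/q^2 − 8 + 2q = 0 gives q = 5 (since 2·5^3 − 8·5^2 = 50).
min ATC = 50/5 + 25 − 8·5 + 5^2 = $20. That is the break-even price.
For $9 ≤ P < $20 the firm produces at a loss; below $9 it shuts down.

Shutdown price = $9; break-even price = $20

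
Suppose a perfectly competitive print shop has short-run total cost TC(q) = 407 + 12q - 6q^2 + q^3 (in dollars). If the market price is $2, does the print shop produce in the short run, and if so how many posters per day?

Shut down

From TC, MC = TC'(q) = 12 - 12q + 3q^2 and AVC = VC/q = 12 - 6q + q^2.
AVC hits its minimum where MC = AVC, at q = 3, giving min AVC = 12 - 6·3 + 3^2 = $3.
Since P = $2 < min AVC = $3, price fails to cover variable cost at any output.
Best response: produce nothing and absorb the $407 fixed cost.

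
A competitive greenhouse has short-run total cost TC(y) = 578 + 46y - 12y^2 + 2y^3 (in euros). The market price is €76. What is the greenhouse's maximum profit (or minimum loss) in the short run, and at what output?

Profit = -€378 at y = 5

AVC = 46 - 12y + 2y^2 has its minimum €28 at y = 3; price €76 clears that bar, so the firm operates.
MC = 46 - 24y + 6y^2. Setting P = MC and taking the root on the rising branch gives y* = 5.
TR = 76·5 = 380. TC = 578 + 180 = 758. Profit = 380 − 758 = -€378.
That loss of €378 beats the €578 the firm would lose by shutting down; producing recovers €200 of fixed cost.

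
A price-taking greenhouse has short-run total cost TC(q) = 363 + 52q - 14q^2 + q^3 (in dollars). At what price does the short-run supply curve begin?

$3 per unit

The shutdown price is the minimum of AVC. VC = 52q - 14q^2 + q^3, so AVC = 52 - 14q + q^2.
dAVC/dq = -14 + 2q = 0 gives q = 7. min AVC = 52 - 14·7 + 7^2 = 3.
The firm shuts down for any P below $3.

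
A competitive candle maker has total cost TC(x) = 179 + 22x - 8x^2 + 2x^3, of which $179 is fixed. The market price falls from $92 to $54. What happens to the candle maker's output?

MC = 22 - 16x + 6x^2; the shutdown threshold is min AVC = $14 (at x = 2).
With P = $92 above the shutdown price, P = MC gives x = 5.
At P = $54 ≥ min AVC, set P = MC: x = 4. The firm stays open but cuts output.

Output falls from 5 to 4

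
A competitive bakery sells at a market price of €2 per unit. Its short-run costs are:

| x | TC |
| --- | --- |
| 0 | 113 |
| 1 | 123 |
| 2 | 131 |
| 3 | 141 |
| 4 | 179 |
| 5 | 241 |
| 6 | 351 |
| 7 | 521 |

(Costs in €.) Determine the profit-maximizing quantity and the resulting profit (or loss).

Profit at each row (π = 2x − TC): x=0: -113; x=1: -121; x=2: -127; x=3: -135; x=4: -171; x=5: -231; x=6: -339; x=7: -507.
Profit is highest at x = 0. Equivalently, the lowest AVC in the table is 18/2 ≈ €9 at x = 2, and P = €2 falls below it — price never covers variable cost, so the firm shuts down and loses only its fixed cost.

x = 0 (shut down); profit = -€113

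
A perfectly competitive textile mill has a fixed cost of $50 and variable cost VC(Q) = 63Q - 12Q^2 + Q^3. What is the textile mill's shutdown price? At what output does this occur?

$27 per unit, at Q = 6

The firm shuts down when price falls below the minimum of average variable cost. AVC = VC/Q = 63 - 12Q + Q^2.
dAVC/dQ = -12 + 2Q = 0 gives Q = 6. min AVC = 63 - 12·6 + 6^2 = 27.
The firm shuts down for any P below $27.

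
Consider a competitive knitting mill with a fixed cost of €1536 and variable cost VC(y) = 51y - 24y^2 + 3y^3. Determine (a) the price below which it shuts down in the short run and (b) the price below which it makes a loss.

Shutdown price = min AVC. AVC = 51 - 24y + 3y^2, with vertex at y = 4 and minimum €3.
ATC = 1536/y + 51 - 24y + 3y^2. Setting dATC/dy = −1536/y^2 − 24 + 6y = 0 gives y = 8 (since 6·8^3 − 24·8^2 = 1536).
min ATC = 1536/8 + 51 − 24·8 + 3·8^2 = €243. That is the break-even price.
Between these two prices the firm operates at a loss; above €243 it earns a profit.

Shutdown price = €3; break-even price = €243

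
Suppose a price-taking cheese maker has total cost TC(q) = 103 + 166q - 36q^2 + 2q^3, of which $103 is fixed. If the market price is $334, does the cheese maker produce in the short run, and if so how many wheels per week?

Produce at q = 14

Variable cost is VC = 166q - 36q^2 + 2q^3, so AVC = VC/q = 166 - 36q + 2q^2 and MC = dTC/dq = 166 - 72q + 6q^2.
AVC is minimized where dAVC/dq = -36 + 4q = 0, at q = 9; min AVC = 166 - 36·9 + 2·9^2 = $4.
Because $334 ≥ $4, revenue can cover variable cost; the firm operates.
P = MC gives -168 - 72q + 6q^2 = 0, with roots -2 and 14. Take the larger (rising MC): q* = 14.
Check: AVC at q = 14 is $54 ≤ P, so revenue covers variable cost.
Profit = P·q − TC = 334·14 − 859 = $3817.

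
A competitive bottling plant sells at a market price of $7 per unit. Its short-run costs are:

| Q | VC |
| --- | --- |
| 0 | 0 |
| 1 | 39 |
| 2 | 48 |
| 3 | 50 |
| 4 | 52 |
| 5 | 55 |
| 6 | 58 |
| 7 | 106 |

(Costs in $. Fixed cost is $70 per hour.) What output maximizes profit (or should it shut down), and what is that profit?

Q = 0 (shut down); profit = -$70

Profit at each row (π = 7Q − TC): Q=0: -70; Q=1: -102; Q=2: -104; Q=3: -99; Q=4: -94; Q=5: -90; Q=6: -86; Q=7: -127.
Profit is highest at Q = 0. Equivalently, the lowest AVC in the table is 58/6 ≈ $9.67 at Q = 6, and P = $7 falls below it — price never covers variable cost, so the firm shuts down and loses only its fixed cost.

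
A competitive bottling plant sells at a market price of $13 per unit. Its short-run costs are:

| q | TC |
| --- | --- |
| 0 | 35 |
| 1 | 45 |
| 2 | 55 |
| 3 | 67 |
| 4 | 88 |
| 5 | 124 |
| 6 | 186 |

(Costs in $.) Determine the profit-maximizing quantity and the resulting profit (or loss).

q = 3; profit = -$28

Profit at each row (π = 13q − TC): q=0: -35; q=1: -32; q=2: -29; q=3: -28; q=4: -36; q=5: -59; q=6: -108.
Profit is maximized at q = 3. AVC there is 32/3 = $10.67 ≤ P, so producing beats shutting down (which would give -$35).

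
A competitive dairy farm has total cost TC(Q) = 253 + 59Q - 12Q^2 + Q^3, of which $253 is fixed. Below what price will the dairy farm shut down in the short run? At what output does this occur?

$23 per unit, at Q = 6

Short-run supply begins at min AVC. From VC = 59Q - 12Q^2 + Q^3, AVC = 59 - 12Q + Q^2.
At the minimum of AVC, MC = AVC. MC = 59 - 24Q + 3Q^2; setting MC = AVC gives 2Q^2 - 12Q = 0, so Q = 6. min AVC = 23.
So the shutdown price is $23.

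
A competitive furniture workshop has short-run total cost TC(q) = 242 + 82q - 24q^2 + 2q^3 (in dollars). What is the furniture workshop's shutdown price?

$10 per unit

The shutdown price is the minimum of AVC. VC = 82q - 24q^2 + 2q^3, so AVC = 82 - 24q + 2q^2.
At the minimum of AVC, MC = AVC. MC = 82 - 48q + 6q^2; setting MC = AVC gives 4q^2 - 24q = 0, so q = 6. min AVC = 10.
The firm shuts down for any P below $10.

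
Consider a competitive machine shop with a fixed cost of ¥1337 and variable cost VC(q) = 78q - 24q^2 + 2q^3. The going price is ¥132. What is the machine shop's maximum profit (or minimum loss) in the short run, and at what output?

AVC = 78 - 24q + 2q^2 has its minimum ¥6 at q = 6; price ¥132 clears that bar, so the firm operates.
With MC = 78 - 48q + 6q^2, P = MC on the upward-sloping part at q* = 9.
TR = 132·9 = 1188. TC = 1337 + 216 = 1553. Profit = 1188 − 1553 = -¥365.
By producing, the firm covers all variable cost plus ¥972 of fixed cost; shutting down would lose the full ¥1337.

Profit = -¥365 at q = 9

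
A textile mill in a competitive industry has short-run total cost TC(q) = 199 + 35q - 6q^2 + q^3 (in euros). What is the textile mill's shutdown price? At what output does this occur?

The shutdown price is the minimum of AVC. VC = 35q - 6q^2 + q^3, so AVC = 35 - 6q + q^2.
dAVC/dq = -6 + 2q = 0 gives q = 3. min AVC = 35 - 6·3 + 3^2 = 26.
So the shutdown price is €26.

€26 per unit, at q = 3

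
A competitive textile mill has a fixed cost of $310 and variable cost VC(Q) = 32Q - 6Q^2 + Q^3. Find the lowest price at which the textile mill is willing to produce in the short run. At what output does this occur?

Short-run supply begins at min AVC. From VC = 32Q - 6Q^2 + Q^3, AVC = 32 - 6Q + Q^2.
At the minimum of AVC, MC = AVC. MC = 32 - 12Q + 3Q^2; setting MC = AVC gives 2Q^2 - 6Q = 0, so Q = 3. min AVC = 23.
So the shutdown price is $23.

$23 per unit, at Q = 3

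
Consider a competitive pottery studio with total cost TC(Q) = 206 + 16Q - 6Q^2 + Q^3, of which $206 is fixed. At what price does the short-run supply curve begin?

The shutdown price is the minimum of AVC. VC = 16Q - 6Q^2 + Q^3, so AVC = 16 - 6Q + Q^2.
dAVC/dQ = -6 + 2Q = 0 gives Q = 3. min AVC = 16 - 6·3 + 3^2 = 7.
So the shutdown price is $7.

$7 per unit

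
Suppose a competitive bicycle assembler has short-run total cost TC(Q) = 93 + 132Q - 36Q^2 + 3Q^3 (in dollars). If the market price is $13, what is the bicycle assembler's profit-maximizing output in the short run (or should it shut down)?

Shut down

Strip out fixed cost: VC = 132Q - 36Q^2 + 3Q^3. Then AVC = 132 - 36Q + 3Q^2 and MC = 132 - 72Q + 9Q^2.
AVC hits its minimum where MC = AVC, at Q = 6, giving min AVC = 132 - 36·6 + 3·6^2 = $24.
Since P = $13 < min AVC = $24, price fails to cover variable cost at any output.
Shutting down limits the loss to fixed cost, $93.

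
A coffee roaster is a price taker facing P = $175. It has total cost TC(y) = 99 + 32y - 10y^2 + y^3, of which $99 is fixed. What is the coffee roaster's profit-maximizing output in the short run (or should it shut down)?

Produce at y = 11

Strip out fixed cost: VC = 32y - 10y^2 + y^3. Then AVC = 32 - 10y + y^2 and MC = 32 - 20y + 3y^2.
The AVC parabola has its vertex at y = 10/2 = 5, where AVC = 32 - 10·5 + 5^2 = $7.
Since P = $175 ≥ min AVC = $7, price covers variable cost and the firm should produce.
P = MC gives -143 - 20y + 3y^2 = 0, with roots -13/3 and 11. Take the larger (rising MC): y* = 11.
Check: AVC at y = 11 is $43 ≤ P, so revenue covers variable cost.
Profit = P·y − TC = 175·11 − 572 = $1353.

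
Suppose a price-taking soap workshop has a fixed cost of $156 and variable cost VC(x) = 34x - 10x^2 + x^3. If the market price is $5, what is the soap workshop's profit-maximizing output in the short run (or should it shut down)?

Shut down

Strip out fixed cost: VC = 34x - 10x^2 + x^3. Then AVC = 34 - 10x + x^2 and MC = 34 - 20x + 3x^2.
AVC is minimized where dAVC/dx = -10 + 2x = 0, at x = 5; min AVC = 34 - 10·5 + 5^2 = $9.
P = $5 lies below min AVC = $9; no output level covers variable cost.
Best response: produce nothing and absorb the $156 fixed cost.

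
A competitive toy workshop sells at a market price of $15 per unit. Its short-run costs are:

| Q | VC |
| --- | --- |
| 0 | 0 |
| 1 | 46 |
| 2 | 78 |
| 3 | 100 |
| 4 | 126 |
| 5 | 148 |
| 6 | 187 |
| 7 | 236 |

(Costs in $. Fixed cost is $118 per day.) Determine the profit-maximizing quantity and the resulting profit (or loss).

Tabulate TR − TC: Q=0: -118; Q=1: -149; Q=2: -166; Q=3: -173; Q=4: -184; Q=5: -191; Q=6: -215; Q=7: -249.
Profit is highest at Q = 0. Equivalently, the lowest AVC in the table is 148/5 ≈ $29.60 at Q = 5, and P = $15 falls below it — price never covers variable cost, so the firm shuts down and loses only its fixed cost.

Q = 0 (shut down); profit = -$118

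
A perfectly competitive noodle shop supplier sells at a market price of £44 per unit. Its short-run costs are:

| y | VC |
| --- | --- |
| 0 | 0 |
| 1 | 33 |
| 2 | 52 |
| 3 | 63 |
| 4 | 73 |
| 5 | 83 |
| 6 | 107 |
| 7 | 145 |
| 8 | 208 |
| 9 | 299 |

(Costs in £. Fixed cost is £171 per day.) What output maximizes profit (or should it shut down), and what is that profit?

Tabulate TR − TC: y=0: -171; y=1: -160; y=2: -135; y=3: -102; y=4: -68; y=5: -34; y=6: -14; y=7: -8; y=8: -27; y=9: -74.
Profit is maximized at y = 7. AVC there is 145/7 = £20.71 ≤ P, so producing beats shutting down (which would give -£171).

y = 7; profit = -£8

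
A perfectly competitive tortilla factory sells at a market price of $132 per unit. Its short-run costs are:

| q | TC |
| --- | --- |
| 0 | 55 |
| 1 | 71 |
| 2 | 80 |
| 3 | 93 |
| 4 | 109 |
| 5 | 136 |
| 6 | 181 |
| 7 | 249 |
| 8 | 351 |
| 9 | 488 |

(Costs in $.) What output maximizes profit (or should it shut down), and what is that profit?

Tabulate TR − TC: q=0: -55; q=1: 61; q=2: 184; q=3: 303; q=4: 419; q=5: 524; q=6: 611; q=7: 675; q=8: 705; q=9: 700.
Profit is maximized at q = 8. AVC there is 296/8 = $37 ≤ P, so producing beats shutting down (which would give -$55).

q = 8; profit = $705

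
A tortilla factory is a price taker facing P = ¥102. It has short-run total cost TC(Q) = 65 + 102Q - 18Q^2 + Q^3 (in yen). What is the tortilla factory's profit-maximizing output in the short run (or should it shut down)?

Produce at Q = 12

From TC, MC = TC'(Q) = 102 - 36Q + 3Q^2 and AVC = VC/Q = 102 - 18Q + Q^2.
AVC hits its minimum where MC = AVC, at Q = 9, giving min AVC = 102 - 18·9 + 9^2 = ¥21.
P = ¥102 exceeds min AVC = ¥21, so the firm stays open.
Set P = MC: 102 = 102 - 36Q + 3Q^2 → -36Q + 3Q^2 = 0. The roots are Q = 0 and Q = 12; the profit-maximizing output is on the rising part of MC, so Q* = 12.
Check: AVC at Q = 12 is ¥30 ≤ P, so revenue covers variable cost.
Profit = P·Q − TC = 102·12 − 425 = ¥799.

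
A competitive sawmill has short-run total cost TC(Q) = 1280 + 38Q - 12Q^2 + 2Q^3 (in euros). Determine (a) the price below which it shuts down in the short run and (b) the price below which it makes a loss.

Shutdown price = €20; break-even price = €230

AVC = 38 - 12Q + 2Q^2; minimized at Q = 3, giving min AVC = €20. That is the shutdown price.
ATC = 1280/Q + 38 - 12Q + 2Q^2. Setting dATC/dQ = −1280/Q^2 − 12 + 4Q = 0 gives Q = 8 (since 4·8^3 − 12·8^2 = 1280).
min ATC = 1280/8 + 38 − 12·8 + 2·8^2 = €230. That is the break-even price.
Between these two prices the firm operates at a loss; above €230 it earns a profit.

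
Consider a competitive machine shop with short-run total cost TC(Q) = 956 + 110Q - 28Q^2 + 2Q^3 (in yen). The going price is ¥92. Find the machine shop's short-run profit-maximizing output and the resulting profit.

AVC = 110 - 28Q + 2Q^2; min AVC = ¥12 at Q = 7. Since P = ¥92 ≥ min AVC, the firm produces.
MC = 110 - 56Q + 6Q^2. Setting P = MC and taking the root on the rising branch gives Q* = 9.
TR = 92·9 = 828. TC = 956 + 180 = 1136. Profit = 828 − 1136 = -¥308.
That loss of ¥308 beats the ¥956 the firm would lose by shutting down; producing recovers ¥648 of fixed cost.

Profit = -¥308 at Q = 9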